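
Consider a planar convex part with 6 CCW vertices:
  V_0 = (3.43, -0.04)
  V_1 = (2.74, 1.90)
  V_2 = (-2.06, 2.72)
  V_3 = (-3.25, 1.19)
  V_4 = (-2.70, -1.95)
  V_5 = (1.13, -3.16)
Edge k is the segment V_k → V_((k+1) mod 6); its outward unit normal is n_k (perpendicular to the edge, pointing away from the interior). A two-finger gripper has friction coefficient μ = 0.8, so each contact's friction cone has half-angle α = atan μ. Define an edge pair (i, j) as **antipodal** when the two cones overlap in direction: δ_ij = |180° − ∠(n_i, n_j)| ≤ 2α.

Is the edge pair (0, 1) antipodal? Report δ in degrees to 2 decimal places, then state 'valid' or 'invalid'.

α = atan 0.8 = 38.66°;  2α = 77.32°
edge 0: e_0 = (-0.69, +1.94);  n_0 = (+0.9422, +0.3351)
edge 1: e_1 = (-4.80, +0.82);  n_1 = (+0.1684, +0.9857)
∠(n_0, n_1) = 60.73°
δ = |180° − 60.73°| = 119.27°
119.27° > 2α = 77.32°  →  invalid

δ = 119.27°, invalid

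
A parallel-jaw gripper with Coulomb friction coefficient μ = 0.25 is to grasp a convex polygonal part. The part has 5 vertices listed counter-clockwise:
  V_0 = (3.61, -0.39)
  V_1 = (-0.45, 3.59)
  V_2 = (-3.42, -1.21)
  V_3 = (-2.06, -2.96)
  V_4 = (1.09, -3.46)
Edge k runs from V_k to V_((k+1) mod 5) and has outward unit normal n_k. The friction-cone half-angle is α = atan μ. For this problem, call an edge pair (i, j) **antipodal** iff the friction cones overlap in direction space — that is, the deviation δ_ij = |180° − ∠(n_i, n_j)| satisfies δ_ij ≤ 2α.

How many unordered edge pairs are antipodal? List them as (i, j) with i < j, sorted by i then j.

count = 2; pairs: (0,2), (1,4)

α = atan 0.25 = 14.04°;  2α = 28.07°
n_0 = (+0.7000, +0.7141)
n_1 = (-0.8504, +0.5262)
n_2 = (-0.7896, -0.6136)
n_3 = (-0.1568, -0.9876)
n_4 = (+0.7729, -0.6345)
  (0,1): δ = 77.32°  ·
  (0,2): δ = 7.72°  ✓
  (0,3): δ = 35.41°  ·
  (0,4): δ = 95.05°  ·
  (1,2): δ = 110.40°  ·
  (1,3): δ = 67.27°  ·
  (1,4): δ = 7.63°  ✓
  (2,3): δ = 136.87°  ·
  (2,4): δ = 77.23°  ·
  (3,4): δ = 120.36°  ·
antipodal pairs: 2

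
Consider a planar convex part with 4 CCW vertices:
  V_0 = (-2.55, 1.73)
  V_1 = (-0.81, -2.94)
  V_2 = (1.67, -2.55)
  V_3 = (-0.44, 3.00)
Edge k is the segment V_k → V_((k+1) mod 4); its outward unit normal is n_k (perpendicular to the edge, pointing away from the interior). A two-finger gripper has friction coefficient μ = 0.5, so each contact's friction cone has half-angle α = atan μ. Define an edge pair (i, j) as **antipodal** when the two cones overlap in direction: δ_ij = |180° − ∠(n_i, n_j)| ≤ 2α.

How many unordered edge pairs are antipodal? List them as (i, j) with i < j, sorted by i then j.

count = 2; pairs: (0,2), (1,3)

α = atan 0.5 = 26.57°;  2α = 53.13°
n_0 = (-0.9371, -0.3491)
n_1 = (+0.1553, -0.9879)
n_2 = (+0.9347, +0.3554)
n_3 = (-0.5157, +0.8568)
  (0,1): δ = 101.50°  ·
  (0,2): δ = 0.38°  ✓
  (0,3): δ = 100.61°  ·
  (1,2): δ = 78.12°  ·
  (1,3): δ = 22.11°  ✓
  (2,3): δ = 79.77°  ·
antipodal pairs: 2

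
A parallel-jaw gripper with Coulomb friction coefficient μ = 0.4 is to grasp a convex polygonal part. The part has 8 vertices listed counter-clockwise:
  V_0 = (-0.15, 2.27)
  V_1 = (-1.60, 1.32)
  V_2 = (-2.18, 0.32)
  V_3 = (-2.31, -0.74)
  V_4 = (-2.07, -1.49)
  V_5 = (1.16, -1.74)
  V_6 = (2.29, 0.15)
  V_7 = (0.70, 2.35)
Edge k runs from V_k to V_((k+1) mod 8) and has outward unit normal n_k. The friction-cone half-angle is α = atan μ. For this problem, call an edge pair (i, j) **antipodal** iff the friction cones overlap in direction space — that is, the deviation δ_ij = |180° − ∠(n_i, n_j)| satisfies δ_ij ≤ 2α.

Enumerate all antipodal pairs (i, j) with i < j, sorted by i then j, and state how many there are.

count = 7; pairs: (0,4), (0,5), (1,5), (2,5), (2,6), (3,6), (4,7)

α = atan 0.4 = 21.80°;  2α = 43.60°
n_0 = (-0.5480, +0.8365)
n_1 = (-0.8650, +0.5017)
n_2 = (-0.9926, +0.1217)
n_3 = (-0.9524, -0.3048)
n_4 = (-0.0772, -0.9970)
n_5 = (+0.8583, -0.5132)
n_6 = (+0.8105, +0.5858)
n_7 = (-0.0937, +0.9956)
  (0,1): δ = 153.35°  ·
  (0,2): δ = 130.22°  ·
  (0,3): δ = 105.49°  ·
  (0,4): δ = 37.66°  ✓
  (0,5): δ = 25.89°  ✓
  (0,6): δ = 92.62°  ·
  (0,7): δ = 152.14°  ·
  (1,2): δ = 156.88°  ·
  (1,3): δ = 132.14°  ·
  (1,4): δ = 64.31°  ·
  (1,5): δ = 0.76°  ✓
  (1,6): δ = 65.97°  ·
  (1,7): δ = 125.49°  ·
  (2,3): δ = 155.26°  ·
  (2,4): δ = 87.43°  ·
  (2,5): δ = 23.88°  ✓
  (2,6): δ = 42.85°  ✓
  (2,7): δ = 102.37°  ·
  (3,4): δ = 112.17°  ·
  (3,5): δ = 48.62°  ·
  (3,6): δ = 18.11°  ✓
  (3,7): δ = 77.63°  ·
  (4,5): δ = 116.45°  ·
  (4,6): δ = 49.72°  ·
  (4,7): δ = 9.80°  ✓
  (5,6): δ = 113.27°  ·
  (5,7): δ = 53.75°  ·
  (6,7): δ = 120.48°  ·
antipodal pairs: 7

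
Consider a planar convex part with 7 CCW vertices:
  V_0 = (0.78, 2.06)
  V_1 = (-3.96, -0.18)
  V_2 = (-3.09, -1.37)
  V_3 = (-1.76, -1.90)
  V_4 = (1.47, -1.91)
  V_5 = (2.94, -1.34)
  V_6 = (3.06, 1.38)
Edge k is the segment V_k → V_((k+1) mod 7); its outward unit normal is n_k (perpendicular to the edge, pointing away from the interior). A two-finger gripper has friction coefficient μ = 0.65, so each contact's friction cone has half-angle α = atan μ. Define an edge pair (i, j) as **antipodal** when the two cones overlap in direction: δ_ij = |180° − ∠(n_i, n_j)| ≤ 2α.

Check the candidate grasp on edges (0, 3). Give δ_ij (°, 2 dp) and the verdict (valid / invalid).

δ = 25.47°, valid

α = atan 0.65 = 33.02°;  2α = 66.05°
edge 0: e_0 = (-4.74, -2.24);  n_0 = (-0.4273, +0.9041)
edge 3: e_3 = (+3.23, -0.01);  n_3 = (-0.0031, -1.0000)
∠(n_0, n_3) = 154.53°
δ = |180° − 154.53°| = 25.47°
25.47° ≤ 2α = 66.05°  →  valid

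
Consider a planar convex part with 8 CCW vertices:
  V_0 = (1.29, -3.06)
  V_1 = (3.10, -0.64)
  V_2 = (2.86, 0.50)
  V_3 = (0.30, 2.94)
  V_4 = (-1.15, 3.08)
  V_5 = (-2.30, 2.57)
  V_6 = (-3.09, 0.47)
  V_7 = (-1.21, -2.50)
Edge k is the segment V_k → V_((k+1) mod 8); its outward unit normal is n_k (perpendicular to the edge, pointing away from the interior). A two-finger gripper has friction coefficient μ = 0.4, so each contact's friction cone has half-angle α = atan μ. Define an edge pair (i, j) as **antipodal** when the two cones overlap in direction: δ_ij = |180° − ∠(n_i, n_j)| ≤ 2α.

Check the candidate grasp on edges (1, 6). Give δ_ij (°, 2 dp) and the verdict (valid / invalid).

α = atan 0.4 = 21.80°;  2α = 43.60°
edge 1: e_1 = (-0.24, +1.14);  n_1 = (+0.9785, +0.2060)
edge 6: e_6 = (+1.88, -2.97);  n_6 = (-0.8449, -0.5348)
∠(n_1, n_6) = 159.55°
δ = |180° − 159.55°| = 20.45°
20.45° ≤ 2α = 43.60°  →  valid

δ = 20.45°, valid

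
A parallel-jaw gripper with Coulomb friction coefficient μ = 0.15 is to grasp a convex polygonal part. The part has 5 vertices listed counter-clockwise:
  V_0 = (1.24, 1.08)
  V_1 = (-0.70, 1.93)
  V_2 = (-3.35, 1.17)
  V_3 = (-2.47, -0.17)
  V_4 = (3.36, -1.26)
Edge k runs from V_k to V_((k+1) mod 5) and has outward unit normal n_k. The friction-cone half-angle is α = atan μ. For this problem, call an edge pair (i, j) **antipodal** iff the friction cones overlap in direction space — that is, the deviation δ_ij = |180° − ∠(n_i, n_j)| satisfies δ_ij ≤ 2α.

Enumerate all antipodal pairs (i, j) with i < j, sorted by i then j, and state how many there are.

α = atan 0.15 = 8.53°;  2α = 17.06°
n_0 = (+0.4013, +0.9159)
n_1 = (-0.2757, +0.9612)
n_2 = (-0.8359, -0.5489)
n_3 = (-0.1838, -0.9830)
n_4 = (+0.7411, +0.6714)
  (0,1): δ = 140.34°  ·
  (0,2): δ = 33.05°  ·
  (0,3): δ = 13.07°  ✓
  (0,4): δ = 155.84°  ·
  (1,2): δ = 72.71°  ·
  (1,3): δ = 26.59°  ·
  (1,4): δ = 116.17°  ·
  (2,3): δ = 133.88°  ·
  (2,4): δ = 8.88°  ✓
  (3,4): δ = 37.23°  ·
antipodal pairs: 2

count = 2; pairs: (0,3), (2,4)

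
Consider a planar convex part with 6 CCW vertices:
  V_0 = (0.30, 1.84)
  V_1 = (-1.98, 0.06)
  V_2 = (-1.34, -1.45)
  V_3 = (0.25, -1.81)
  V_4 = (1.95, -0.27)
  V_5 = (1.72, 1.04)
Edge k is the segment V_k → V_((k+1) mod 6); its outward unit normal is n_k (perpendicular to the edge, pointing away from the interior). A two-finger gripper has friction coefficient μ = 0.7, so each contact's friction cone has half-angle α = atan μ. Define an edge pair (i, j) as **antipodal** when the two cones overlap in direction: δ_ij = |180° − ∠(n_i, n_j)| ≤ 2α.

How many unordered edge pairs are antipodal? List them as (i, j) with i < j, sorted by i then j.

α = atan 0.7 = 34.99°;  2α = 69.98°
n_0 = (-0.6154, +0.7882)
n_1 = (-0.9207, -0.3902)
n_2 = (-0.2208, -0.9753)
n_3 = (+0.6714, -0.7411)
n_4 = (+0.9849, +0.1729)
n_5 = (+0.4908, +0.8712)
  (0,1): δ = 105.01°  ·
  (0,2): δ = 50.74°  ✓
  (0,3): δ = 4.19°  ✓
  (0,4): δ = 61.98°  ✓
  (0,5): δ = 112.62°  ·
  (1,2): δ = 125.73°  ·
  (1,3): δ = 70.80°  ·
  (1,4): δ = 13.01°  ✓
  (1,5): δ = 37.63°  ✓
  (2,3): δ = 125.07°  ·
  (2,4): δ = 67.28°  ✓
  (2,5): δ = 16.64°  ✓
  (3,4): δ = 122.21°  ·
  (3,5): δ = 71.57°  ·
  (4,5): δ = 129.35°  ·
antipodal pairs: 7

count = 7; pairs: (0,2), (0,3), (0,4), (1,4), (1,5), (2,4), (2,5)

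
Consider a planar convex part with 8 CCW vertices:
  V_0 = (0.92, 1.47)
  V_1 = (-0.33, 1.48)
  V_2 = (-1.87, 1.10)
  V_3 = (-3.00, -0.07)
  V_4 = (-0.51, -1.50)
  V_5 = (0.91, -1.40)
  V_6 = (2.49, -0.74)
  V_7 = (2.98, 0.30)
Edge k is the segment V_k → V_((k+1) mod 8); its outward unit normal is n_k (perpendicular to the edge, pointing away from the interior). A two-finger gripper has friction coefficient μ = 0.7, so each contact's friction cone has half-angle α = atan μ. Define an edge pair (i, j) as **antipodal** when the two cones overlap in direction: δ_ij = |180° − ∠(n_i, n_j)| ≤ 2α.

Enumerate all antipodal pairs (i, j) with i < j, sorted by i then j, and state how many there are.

α = atan 0.7 = 34.99°;  2α = 69.98°
n_0 = (+0.0080, +1.0000)
n_1 = (-0.2396, +0.9709)
n_2 = (-0.7193, +0.6947)
n_3 = (-0.4980, -0.8672)
n_4 = (+0.0702, -0.9975)
n_5 = (+0.3854, -0.9227)
n_6 = (+0.9046, -0.4262)
n_7 = (+0.4939, +0.8695)
  (0,1): δ = 165.68°  ·
  (0,2): δ = 133.55°  ·
  (0,3): δ = 29.41°  ✓
  (0,4): δ = 4.49°  ✓
  (0,5): δ = 23.13°  ✓
  (0,6): δ = 65.23°  ✓
  (0,7): δ = 150.86°  ·
  (1,2): δ = 147.86°  ·
  (1,3): δ = 43.73°  ✓
  (1,4): δ = 9.83°  ✓
  (1,5): δ = 8.81°  ✓
  (1,6): δ = 50.91°  ✓
  (1,7): δ = 136.54°  ·
  (2,3): δ = 75.86°  ·
  (2,4): δ = 41.97°  ✓
  (2,5): δ = 23.33°  ✓
  (2,6): δ = 18.78°  ✓
  (2,7): δ = 104.41°  ·
  (3,4): δ = 146.10°  ·
  (3,5): δ = 127.46°  ·
  (3,6): δ = 85.36°  ·
  (3,7): δ = 0.27°  ✓
  (4,5): δ = 161.36°  ·
  (4,6): δ = 119.26°  ·
  (4,7): δ = 33.62°  ✓
  (5,6): δ = 137.90°  ·
  (5,7): δ = 52.27°  ✓
  (6,7): δ = 94.37°  ·
antipodal pairs: 14

count = 14; pairs: (0,3), (0,4), (0,5), (0,6), (1,3), (1,4), (1,5), (1,6), (2,4), (2,5), (2,6), (3,7), (4,7), (5,7)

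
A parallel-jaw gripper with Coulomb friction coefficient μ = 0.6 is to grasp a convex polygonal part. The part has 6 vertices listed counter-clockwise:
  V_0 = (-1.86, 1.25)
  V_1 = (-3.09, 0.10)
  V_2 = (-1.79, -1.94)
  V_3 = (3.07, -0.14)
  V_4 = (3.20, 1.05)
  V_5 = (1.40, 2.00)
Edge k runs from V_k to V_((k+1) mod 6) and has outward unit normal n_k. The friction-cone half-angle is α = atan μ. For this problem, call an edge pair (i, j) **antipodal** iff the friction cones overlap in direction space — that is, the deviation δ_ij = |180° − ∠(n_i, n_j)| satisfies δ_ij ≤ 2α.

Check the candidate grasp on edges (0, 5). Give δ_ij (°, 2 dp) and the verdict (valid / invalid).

δ = 149.88°, invalid

α = atan 0.6 = 30.96°;  2α = 61.93°
edge 0: e_0 = (-1.23, -1.15);  n_0 = (-0.6830, +0.7305)
edge 5: e_5 = (-3.26, -0.75);  n_5 = (-0.2242, +0.9745)
∠(n_0, n_5) = 30.12°
δ = |180° − 30.12°| = 149.88°
149.88° > 2α = 61.93°  →  invalid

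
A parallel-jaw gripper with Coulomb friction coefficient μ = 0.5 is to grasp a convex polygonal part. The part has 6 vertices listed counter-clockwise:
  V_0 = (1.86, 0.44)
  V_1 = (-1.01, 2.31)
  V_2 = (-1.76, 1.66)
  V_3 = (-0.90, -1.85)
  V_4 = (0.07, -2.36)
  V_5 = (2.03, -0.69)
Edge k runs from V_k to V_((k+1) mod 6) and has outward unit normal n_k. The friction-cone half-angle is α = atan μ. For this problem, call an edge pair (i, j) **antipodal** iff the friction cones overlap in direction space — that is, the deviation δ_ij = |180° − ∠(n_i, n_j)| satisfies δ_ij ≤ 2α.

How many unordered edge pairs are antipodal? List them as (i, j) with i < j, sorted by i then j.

α = atan 0.5 = 26.57°;  2α = 53.13°
n_0 = (+0.5459, +0.8378)
n_1 = (-0.6549, +0.7557)
n_2 = (-0.9713, -0.2380)
n_3 = (-0.4654, -0.8851)
n_4 = (+0.6485, -0.7612)
n_5 = (+0.9889, +0.1488)
  (0,1): δ = 106.00°  ·
  (0,2): δ = 43.15°  ✓
  (0,3): δ = 5.35°  ✓
  (0,4): δ = 73.52°  ·
  (0,5): δ = 131.64°  ·
  (1,2): δ = 117.15°  ·
  (1,3): δ = 68.65°  ·
  (1,4): δ = 0.48°  ✓
  (1,5): δ = 57.64°  ·
  (2,3): δ = 131.50°  ·
  (2,4): δ = 63.33°  ·
  (2,5): δ = 5.21°  ✓
  (3,4): δ = 111.83°  ·
  (3,5): δ = 53.71°  ·
  (4,5): δ = 121.88°  ·
antipodal pairs: 4

count = 4; pairs: (0,2), (0,3), (1,4), (2,5)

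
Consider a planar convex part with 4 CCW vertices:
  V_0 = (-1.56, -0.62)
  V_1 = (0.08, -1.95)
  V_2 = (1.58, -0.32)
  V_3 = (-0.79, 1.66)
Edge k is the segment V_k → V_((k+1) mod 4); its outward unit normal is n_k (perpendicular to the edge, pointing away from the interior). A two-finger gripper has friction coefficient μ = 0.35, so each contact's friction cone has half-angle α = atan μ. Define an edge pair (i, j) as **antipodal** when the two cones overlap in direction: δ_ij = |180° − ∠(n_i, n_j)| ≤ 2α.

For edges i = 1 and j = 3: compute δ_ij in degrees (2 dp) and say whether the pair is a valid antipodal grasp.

α = atan 0.35 = 19.29°;  2α = 38.58°
edge 1: e_1 = (+1.50, +1.63);  n_1 = (+0.7358, -0.6772)
edge 3: e_3 = (-0.77, -2.28);  n_3 = (-0.9474, +0.3200)
∠(n_1, n_3) = 156.04°
δ = |180° − 156.04°| = 23.96°
23.96° ≤ 2α = 38.58°  →  valid

δ = 23.96°, valid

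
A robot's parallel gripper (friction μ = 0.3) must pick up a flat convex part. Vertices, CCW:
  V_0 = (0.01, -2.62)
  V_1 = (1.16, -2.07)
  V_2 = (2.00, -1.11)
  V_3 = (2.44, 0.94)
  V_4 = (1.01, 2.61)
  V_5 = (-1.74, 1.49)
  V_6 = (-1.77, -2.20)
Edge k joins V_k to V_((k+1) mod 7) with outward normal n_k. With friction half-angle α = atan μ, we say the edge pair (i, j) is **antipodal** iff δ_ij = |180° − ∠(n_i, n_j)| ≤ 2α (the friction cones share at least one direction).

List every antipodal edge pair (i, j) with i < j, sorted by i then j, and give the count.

count = 3; pairs: (0,4), (1,4), (2,5)

α = atan 0.3 = 16.70°;  2α = 33.40°
n_0 = (+0.4315, -0.9021)
n_1 = (+0.7526, -0.6585)
n_2 = (+0.9777, -0.2099)
n_3 = (+0.7596, +0.6504)
n_4 = (-0.3772, +0.9261)
n_5 = (-1.0000, +0.0081)
n_6 = (-0.2296, -0.9733)
  (0,1): δ = 156.75°  ·
  (0,2): δ = 127.67°  ·
  (0,3): δ = 74.99°  ·
  (0,4): δ = 3.40°  ✓
  (0,5): δ = 63.97°  ·
  (0,6): δ = 141.16°  ·
  (1,2): δ = 150.93°  ·
  (1,3): δ = 98.24°  ·
  (1,4): δ = 26.65°  ✓
  (1,5): δ = 40.72°  ·
  (1,6): δ = 117.91°  ·
  (2,3): δ = 127.31°  ·
  (2,4): δ = 55.73°  ·
  (2,5): δ = 11.65°  ✓
  (2,6): δ = 88.84°  ·
  (3,4): δ = 108.41°  ·
  (3,5): δ = 41.04°  ·
  (3,6): δ = 36.15°  ·
  (4,5): δ = 112.63°  ·
  (4,6): δ = 35.44°  ·
  (5,6): δ = 102.81°  ·
antipodal pairs: 3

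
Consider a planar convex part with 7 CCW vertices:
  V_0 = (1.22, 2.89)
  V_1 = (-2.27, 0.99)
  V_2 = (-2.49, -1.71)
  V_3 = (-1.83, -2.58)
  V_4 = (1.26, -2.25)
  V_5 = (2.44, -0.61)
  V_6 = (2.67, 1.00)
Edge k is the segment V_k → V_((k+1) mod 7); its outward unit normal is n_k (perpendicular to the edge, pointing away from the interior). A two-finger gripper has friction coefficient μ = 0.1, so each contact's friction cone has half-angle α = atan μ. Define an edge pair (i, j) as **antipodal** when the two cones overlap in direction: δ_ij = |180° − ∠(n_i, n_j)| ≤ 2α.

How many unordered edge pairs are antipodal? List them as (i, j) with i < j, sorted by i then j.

α = atan 0.1 = 5.71°;  2α = 11.42°
n_0 = (-0.4781, +0.8783)
n_1 = (-0.9967, +0.0812)
n_2 = (-0.7967, -0.6044)
n_3 = (+0.1062, -0.9943)
n_4 = (+0.8117, -0.5840)
n_5 = (+0.9899, -0.1414)
n_6 = (+0.7934, +0.6087)
  (0,1): δ = 123.22°  ·
  (0,2): δ = 81.38°  ·
  (0,3): δ = 22.47°  ·
  (0,4): δ = 25.70°  ·
  (0,5): δ = 53.31°  ·
  (0,6): δ = 98.93°  ·
  (1,2): δ = 138.16°  ·
  (1,3): δ = 79.25°  ·
  (1,4): δ = 31.08°  ·
  (1,5): δ = 3.47°  ✓
  (1,6): δ = 42.15°  ·
  (2,3): δ = 121.09°  ·
  (2,4): δ = 72.92°  ·
  (2,5): δ = 45.31°  ·
  (2,6): δ = 0.31°  ✓
  (3,4): δ = 131.83°  ·
  (3,5): δ = 104.23°  ·
  (3,6): δ = 58.60°  ·
  (4,5): δ = 152.39°  ·
  (4,6): δ = 106.77°  ·
  (5,6): δ = 134.37°  ·
antipodal pairs: 2

count = 2; pairs: (1,5), (2,6)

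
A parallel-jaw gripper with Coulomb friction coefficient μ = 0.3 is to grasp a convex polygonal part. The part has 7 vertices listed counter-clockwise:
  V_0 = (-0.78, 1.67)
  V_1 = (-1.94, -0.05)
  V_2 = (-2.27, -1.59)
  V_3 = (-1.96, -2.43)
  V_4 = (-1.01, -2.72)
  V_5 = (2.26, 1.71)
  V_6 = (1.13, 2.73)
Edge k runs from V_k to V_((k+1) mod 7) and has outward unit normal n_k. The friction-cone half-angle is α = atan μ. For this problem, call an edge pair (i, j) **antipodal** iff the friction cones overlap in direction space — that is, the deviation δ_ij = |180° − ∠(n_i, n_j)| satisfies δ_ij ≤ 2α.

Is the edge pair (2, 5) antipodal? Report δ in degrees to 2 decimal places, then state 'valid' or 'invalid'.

δ = 27.67°, valid

α = atan 0.3 = 16.70°;  2α = 33.40°
edge 2: e_2 = (+0.31, -0.84);  n_2 = (-0.9382, -0.3462)
edge 5: e_5 = (-1.13, +1.02);  n_5 = (+0.6701, +0.7423)
∠(n_2, n_5) = 152.33°
δ = |180° − 152.33°| = 27.67°
27.67° ≤ 2α = 33.40°  →  valid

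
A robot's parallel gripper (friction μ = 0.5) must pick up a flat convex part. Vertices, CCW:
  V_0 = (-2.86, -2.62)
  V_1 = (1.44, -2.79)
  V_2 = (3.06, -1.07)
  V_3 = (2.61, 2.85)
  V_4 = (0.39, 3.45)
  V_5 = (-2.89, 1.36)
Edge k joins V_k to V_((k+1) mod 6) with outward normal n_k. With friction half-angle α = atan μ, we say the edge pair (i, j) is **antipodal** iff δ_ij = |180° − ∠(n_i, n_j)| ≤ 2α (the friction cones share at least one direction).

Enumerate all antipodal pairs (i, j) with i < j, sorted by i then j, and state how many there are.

α = atan 0.5 = 26.57°;  2α = 53.13°
n_0 = (-0.0395, -0.9992)
n_1 = (+0.7280, -0.6856)
n_2 = (+0.9935, +0.1140)
n_3 = (+0.2609, +0.9654)
n_4 = (-0.5374, +0.8433)
n_5 = (-1.0000, -0.0075)
  (0,1): δ = 131.02°  ·
  (0,2): δ = 81.19°  ·
  (0,3): δ = 12.86°  ✓
  (0,4): δ = 34.77°  ✓
  (0,5): δ = 92.70°  ·
  (1,2): δ = 130.17°  ·
  (1,3): δ = 61.84°  ·
  (1,4): δ = 14.21°  ✓
  (1,5): δ = 43.72°  ✓
  (2,3): δ = 111.67°  ·
  (2,4): δ = 64.04°  ·
  (2,5): δ = 6.12°  ✓
  (3,4): δ = 132.37°  ·
  (3,5): δ = 74.44°  ·
  (4,5): δ = 122.07°  ·
antipodal pairs: 5

count = 5; pairs: (0,3), (0,4), (1,4), (1,5), (2,5)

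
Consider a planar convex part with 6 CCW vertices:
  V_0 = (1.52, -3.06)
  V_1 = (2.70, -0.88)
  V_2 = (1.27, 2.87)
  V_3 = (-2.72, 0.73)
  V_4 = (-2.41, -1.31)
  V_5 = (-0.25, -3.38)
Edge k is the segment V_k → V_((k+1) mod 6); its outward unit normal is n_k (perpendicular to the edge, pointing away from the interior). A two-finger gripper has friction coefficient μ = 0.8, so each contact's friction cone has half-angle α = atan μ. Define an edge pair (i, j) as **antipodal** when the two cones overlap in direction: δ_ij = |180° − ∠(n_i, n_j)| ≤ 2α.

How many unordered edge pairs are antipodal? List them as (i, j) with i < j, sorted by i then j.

count = 7; pairs: (0,2), (0,3), (0,4), (1,3), (1,4), (2,4), (2,5)

α = atan 0.8 = 38.66°;  2α = 77.32°
n_0 = (+0.8794, -0.4760)
n_1 = (+0.9344, +0.3563)
n_2 = (-0.4727, +0.8813)
n_3 = (-0.9887, -0.1502)
n_4 = (-0.6919, -0.7220)
n_5 = (+0.1779, -0.9840)
  (0,1): δ = 130.70°  ·
  (0,2): δ = 33.37°  ✓
  (0,3): δ = 37.07°  ✓
  (0,4): δ = 74.64°  ✓
  (0,5): δ = 128.67°  ·
  (1,2): δ = 82.67°  ·
  (1,3): δ = 12.23°  ✓
  (1,4): δ = 25.35°  ✓
  (1,5): δ = 79.37°  ·
  (2,3): δ = 109.57°  ·
  (2,4): δ = 71.99°  ✓
  (2,5): δ = 17.96°  ✓
  (3,4): δ = 142.42°  ·
  (3,5): δ = 88.39°  ·
  (4,5): δ = 125.97°  ·
antipodal pairs: 7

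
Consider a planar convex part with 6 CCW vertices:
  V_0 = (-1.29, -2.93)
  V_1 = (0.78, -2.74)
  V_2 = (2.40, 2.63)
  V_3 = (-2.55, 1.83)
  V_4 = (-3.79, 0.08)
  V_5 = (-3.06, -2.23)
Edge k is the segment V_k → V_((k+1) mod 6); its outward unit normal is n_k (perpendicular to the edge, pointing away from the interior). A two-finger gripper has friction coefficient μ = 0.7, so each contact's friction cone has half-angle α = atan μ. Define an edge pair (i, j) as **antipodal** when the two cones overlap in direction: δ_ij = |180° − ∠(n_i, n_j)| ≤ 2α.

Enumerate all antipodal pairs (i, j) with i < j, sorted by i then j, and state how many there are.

α = atan 0.7 = 34.99°;  2α = 69.98°
n_0 = (+0.0914, -0.9958)
n_1 = (+0.9574, -0.2888)
n_2 = (-0.1595, +0.9872)
n_3 = (-0.8159, +0.5781)
n_4 = (-0.9535, -0.3013)
n_5 = (-0.3678, -0.9299)
  (0,1): δ = 112.03°  ·
  (0,2): δ = 3.94°  ✓
  (0,3): δ = 49.44°  ✓
  (0,4): δ = 102.29°  ·
  (0,5): δ = 153.18°  ·
  (1,2): δ = 64.03°  ✓
  (1,3): δ = 18.53°  ✓
  (1,4): δ = 34.32°  ✓
  (1,5): δ = 85.21°  ·
  (2,3): δ = 134.50°  ·
  (2,4): δ = 81.64°  ·
  (2,5): δ = 30.76°  ✓
  (3,4): δ = 127.14°  ·
  (3,5): δ = 76.26°  ·
  (4,5): δ = 129.12°  ·
antipodal pairs: 6

count = 6; pairs: (0,2), (0,3), (1,2), (1,3), (1,4), (2,5)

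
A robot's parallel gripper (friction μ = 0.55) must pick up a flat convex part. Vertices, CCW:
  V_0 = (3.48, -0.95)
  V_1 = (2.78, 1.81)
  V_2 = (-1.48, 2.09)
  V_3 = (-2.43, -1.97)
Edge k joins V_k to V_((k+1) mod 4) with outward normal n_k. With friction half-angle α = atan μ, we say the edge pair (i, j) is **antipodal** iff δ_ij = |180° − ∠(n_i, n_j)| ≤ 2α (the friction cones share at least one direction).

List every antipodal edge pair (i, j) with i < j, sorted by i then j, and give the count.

α = atan 0.55 = 28.81°;  2α = 57.62°
n_0 = (+0.9693, +0.2458)
n_1 = (+0.0656, +0.9978)
n_2 = (-0.9737, +0.2278)
n_3 = (+0.1701, -0.9854)
  (0,1): δ = 107.99°  ·
  (0,2): δ = 27.40°  ✓
  (0,3): δ = 85.56°  ·
  (1,2): δ = 99.41°  ·
  (1,3): δ = 13.55°  ✓
  (2,3): δ = 67.04°  ·
antipodal pairs: 2

count = 2; pairs: (0,2), (1,3)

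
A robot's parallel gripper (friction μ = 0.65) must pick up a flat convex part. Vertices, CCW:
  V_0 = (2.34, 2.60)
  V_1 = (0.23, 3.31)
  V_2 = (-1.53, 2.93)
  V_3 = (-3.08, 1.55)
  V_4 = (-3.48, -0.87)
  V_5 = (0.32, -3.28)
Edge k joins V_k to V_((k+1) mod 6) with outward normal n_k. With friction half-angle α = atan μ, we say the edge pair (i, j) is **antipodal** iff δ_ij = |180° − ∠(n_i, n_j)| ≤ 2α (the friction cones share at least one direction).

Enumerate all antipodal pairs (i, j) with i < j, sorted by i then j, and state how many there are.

count = 5; pairs: (0,4), (1,4), (1,5), (2,5), (3,5)

α = atan 0.65 = 33.02°;  2α = 66.05°
n_0 = (+0.3189, +0.9478)
n_1 = (-0.2110, +0.9775)
n_2 = (-0.6650, +0.7469)
n_3 = (-0.9866, +0.1631)
n_4 = (-0.5356, -0.8445)
n_5 = (+0.9457, -0.3249)
  (0,1): δ = 149.22°  ·
  (0,2): δ = 119.72°  ·
  (0,3): δ = 80.79°  ·
  (0,4): δ = 13.79°  ✓
  (0,5): δ = 89.64°  ·
  (1,2): δ = 150.50°  ·
  (1,3): δ = 111.57°  ·
  (1,4): δ = 44.57°  ✓
  (1,5): δ = 58.86°  ✓
  (2,3): δ = 141.06°  ·
  (2,4): δ = 74.06°  ·
  (2,5): δ = 29.36°  ✓
  (3,4): δ = 113.00°  ·
  (3,5): δ = 9.57°  ✓
  (4,5): δ = 76.58°  ·
antipodal pairs: 5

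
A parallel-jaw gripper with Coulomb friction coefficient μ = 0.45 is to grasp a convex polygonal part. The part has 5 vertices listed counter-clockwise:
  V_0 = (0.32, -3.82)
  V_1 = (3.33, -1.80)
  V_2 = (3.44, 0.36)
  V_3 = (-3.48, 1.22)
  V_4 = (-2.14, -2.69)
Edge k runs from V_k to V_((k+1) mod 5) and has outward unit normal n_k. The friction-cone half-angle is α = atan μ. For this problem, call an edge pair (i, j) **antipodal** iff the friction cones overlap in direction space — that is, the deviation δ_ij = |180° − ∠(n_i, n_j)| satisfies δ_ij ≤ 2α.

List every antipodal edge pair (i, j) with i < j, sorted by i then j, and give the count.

α = atan 0.45 = 24.23°;  2α = 48.46°
n_0 = (+0.5572, -0.8303)
n_1 = (+0.9987, -0.0509)
n_2 = (+0.1233, +0.9924)
n_3 = (-0.9460, -0.3242)
n_4 = (-0.4174, -0.9087)
  (0,1): δ = 126.78°  ·
  (0,2): δ = 40.95°  ✓
  (0,3): δ = 75.05°  ·
  (0,4): δ = 121.46°  ·
  (1,2): δ = 94.17°  ·
  (1,3): δ = 21.83°  ✓
  (1,4): δ = 68.24°  ·
  (2,3): δ = 64.00°  ·
  (2,4): δ = 17.59°  ✓
  (3,4): δ = 133.59°  ·
antipodal pairs: 3

count = 3; pairs: (0,2), (1,3), (2,4)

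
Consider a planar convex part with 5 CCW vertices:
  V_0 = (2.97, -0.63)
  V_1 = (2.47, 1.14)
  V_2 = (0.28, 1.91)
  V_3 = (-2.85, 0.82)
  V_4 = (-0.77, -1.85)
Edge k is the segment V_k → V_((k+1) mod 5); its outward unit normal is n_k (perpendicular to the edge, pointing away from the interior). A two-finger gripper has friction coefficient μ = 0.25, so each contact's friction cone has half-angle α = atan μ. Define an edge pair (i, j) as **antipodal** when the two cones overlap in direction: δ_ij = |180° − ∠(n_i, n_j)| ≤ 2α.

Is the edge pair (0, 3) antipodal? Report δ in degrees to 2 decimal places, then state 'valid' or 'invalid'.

α = atan 0.25 = 14.04°;  2α = 28.07°
edge 0: e_0 = (-0.50, +1.77);  n_0 = (+0.9623, +0.2718)
edge 3: e_3 = (+2.08, -2.67);  n_3 = (-0.7889, -0.6146)
∠(n_0, n_3) = 157.85°
δ = |180° − 157.85°| = 22.15°
22.15° ≤ 2α = 28.07°  →  valid

δ = 22.15°, valid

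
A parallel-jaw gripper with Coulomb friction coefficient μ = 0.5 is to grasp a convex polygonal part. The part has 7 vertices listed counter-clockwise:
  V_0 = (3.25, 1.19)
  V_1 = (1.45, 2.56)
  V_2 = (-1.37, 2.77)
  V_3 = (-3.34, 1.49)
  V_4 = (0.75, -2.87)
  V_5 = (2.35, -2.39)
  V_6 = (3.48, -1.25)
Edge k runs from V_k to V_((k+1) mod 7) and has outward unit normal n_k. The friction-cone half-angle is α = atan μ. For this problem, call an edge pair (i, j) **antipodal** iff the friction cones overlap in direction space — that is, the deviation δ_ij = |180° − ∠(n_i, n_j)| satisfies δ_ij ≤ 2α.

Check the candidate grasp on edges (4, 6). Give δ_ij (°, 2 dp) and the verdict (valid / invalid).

δ = 101.31°, invalid

α = atan 0.5 = 26.57°;  2α = 53.13°
edge 4: e_4 = (+1.60, +0.48);  n_4 = (+0.2873, -0.9578)
edge 6: e_6 = (-0.23, +2.44);  n_6 = (+0.9956, +0.0938)
∠(n_4, n_6) = 78.69°
δ = |180° − 78.69°| = 101.31°
101.31° > 2α = 53.13°  →  invalid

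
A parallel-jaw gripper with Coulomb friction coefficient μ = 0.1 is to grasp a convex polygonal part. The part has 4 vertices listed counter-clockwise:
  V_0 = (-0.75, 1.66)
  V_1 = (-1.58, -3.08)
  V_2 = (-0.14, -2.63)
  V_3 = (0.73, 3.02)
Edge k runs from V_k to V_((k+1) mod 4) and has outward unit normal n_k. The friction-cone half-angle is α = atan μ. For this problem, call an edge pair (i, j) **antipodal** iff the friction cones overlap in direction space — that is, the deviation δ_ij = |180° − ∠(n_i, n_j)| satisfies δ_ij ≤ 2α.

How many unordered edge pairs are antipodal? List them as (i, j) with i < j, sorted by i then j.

α = atan 0.1 = 5.71°;  2α = 11.42°
n_0 = (-0.9850, +0.1725)
n_1 = (+0.2983, -0.9545)
n_2 = (+0.9884, -0.1522)
n_3 = (-0.6766, +0.7363)
  (0,1): δ = 62.71°  ·
  (0,2): δ = 1.18°  ✓
  (0,3): δ = 142.51°  ·
  (1,2): δ = 116.11°  ·
  (1,3): δ = 25.23°  ·
  (2,3): δ = 38.67°  ·
antipodal pairs: 1

count = 1; pairs: (0,2)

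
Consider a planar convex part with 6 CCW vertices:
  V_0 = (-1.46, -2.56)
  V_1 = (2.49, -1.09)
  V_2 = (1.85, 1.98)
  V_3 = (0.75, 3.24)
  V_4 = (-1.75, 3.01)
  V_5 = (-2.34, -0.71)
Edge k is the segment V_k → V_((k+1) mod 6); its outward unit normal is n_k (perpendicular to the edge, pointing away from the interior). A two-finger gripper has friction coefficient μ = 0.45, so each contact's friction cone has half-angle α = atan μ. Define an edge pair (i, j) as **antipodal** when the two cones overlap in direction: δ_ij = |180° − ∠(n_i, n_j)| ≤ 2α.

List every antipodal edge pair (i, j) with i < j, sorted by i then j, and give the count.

α = atan 0.45 = 24.23°;  2α = 48.46°
n_0 = (+0.3488, -0.9372)
n_1 = (+0.9790, +0.2041)
n_2 = (+0.7533, +0.6577)
n_3 = (-0.0916, +0.9958)
n_4 = (-0.9877, +0.1566)
n_5 = (-0.9030, -0.4296)
  (0,1): δ = 98.64°  ·
  (0,2): δ = 69.29°  ·
  (0,3): δ = 15.16°  ✓
  (0,4): δ = 60.57°  ·
  (0,5): δ = 95.03°  ·
  (1,2): δ = 150.65°  ·
  (1,3): δ = 96.52°  ·
  (1,4): δ = 20.79°  ✓
  (1,5): δ = 13.66°  ✓
  (2,3): δ = 125.87°  ·
  (2,4): δ = 50.13°  ·
  (2,5): δ = 15.68°  ✓
  (3,4): δ = 104.27°  ·
  (3,5): δ = 69.82°  ·
  (4,5): δ = 145.55°  ·
antipodal pairs: 4

count = 4; pairs: (0,3), (1,4), (1,5), (2,5)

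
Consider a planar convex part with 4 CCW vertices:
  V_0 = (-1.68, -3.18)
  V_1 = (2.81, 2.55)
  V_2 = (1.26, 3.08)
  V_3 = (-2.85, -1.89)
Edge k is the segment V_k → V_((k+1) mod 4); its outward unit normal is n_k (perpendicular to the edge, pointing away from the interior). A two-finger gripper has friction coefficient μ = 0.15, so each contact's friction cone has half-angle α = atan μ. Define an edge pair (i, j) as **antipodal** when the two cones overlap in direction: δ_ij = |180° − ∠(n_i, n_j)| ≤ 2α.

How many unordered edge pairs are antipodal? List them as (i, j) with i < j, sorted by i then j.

count = 1; pairs: (0,2)

α = atan 0.15 = 8.53°;  2α = 17.06°
n_0 = (+0.7871, -0.6168)
n_1 = (+0.3235, +0.9462)
n_2 = (-0.7706, +0.6373)
n_3 = (-0.7407, -0.6718)
  (0,1): δ = 70.80°  ·
  (0,2): δ = 1.51°  ✓
  (0,3): δ = 80.29°  ·
  (1,2): δ = 110.71°  ·
  (1,3): δ = 28.92°  ·
  (2,3): δ = 98.20°  ·
antipodal pairs: 1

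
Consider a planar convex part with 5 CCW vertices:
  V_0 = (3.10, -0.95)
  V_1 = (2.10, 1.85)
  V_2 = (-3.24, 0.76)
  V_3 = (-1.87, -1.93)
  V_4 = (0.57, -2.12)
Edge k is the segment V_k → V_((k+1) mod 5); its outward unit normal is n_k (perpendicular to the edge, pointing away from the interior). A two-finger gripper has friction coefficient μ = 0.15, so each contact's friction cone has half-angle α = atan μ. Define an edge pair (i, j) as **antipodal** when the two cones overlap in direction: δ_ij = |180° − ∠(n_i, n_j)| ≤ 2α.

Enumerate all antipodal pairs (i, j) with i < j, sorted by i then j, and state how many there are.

α = atan 0.15 = 8.53°;  2α = 17.06°
n_0 = (+0.9417, +0.3363)
n_1 = (-0.2000, +0.9798)
n_2 = (-0.8911, -0.4538)
n_3 = (-0.0776, -0.9970)
n_4 = (+0.4197, -0.9076)
  (0,1): δ = 98.12°  ·
  (0,2): δ = 7.34°  ✓
  (0,3): δ = 65.89°  ·
  (0,4): δ = 95.16°  ·
  (1,2): δ = 74.55°  ·
  (1,3): δ = 15.99°  ✓
  (1,4): δ = 13.28°  ✓
  (2,3): δ = 121.44°  ·
  (2,4): δ = 92.17°  ·
  (3,4): δ = 150.73°  ·
antipodal pairs: 3

count = 3; pairs: (0,2), (1,3), (1,4)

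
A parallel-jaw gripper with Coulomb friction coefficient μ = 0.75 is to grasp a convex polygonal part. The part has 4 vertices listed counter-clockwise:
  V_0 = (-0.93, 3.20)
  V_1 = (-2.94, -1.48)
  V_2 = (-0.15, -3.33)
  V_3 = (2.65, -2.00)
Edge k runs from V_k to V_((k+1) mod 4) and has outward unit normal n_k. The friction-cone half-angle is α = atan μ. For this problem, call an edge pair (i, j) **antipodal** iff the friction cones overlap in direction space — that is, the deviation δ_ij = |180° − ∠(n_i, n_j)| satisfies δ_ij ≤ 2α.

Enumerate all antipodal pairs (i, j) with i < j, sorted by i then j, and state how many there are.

count = 3; pairs: (0,2), (0,3), (1,3)

α = atan 0.75 = 36.87°;  2α = 73.74°
n_0 = (-0.9188, +0.3946)
n_1 = (-0.5526, -0.8334)
n_2 = (+0.4291, -0.9033)
n_3 = (+0.8237, +0.5671)
  (0,1): δ = 100.30°  ·
  (0,2): δ = 41.35°  ✓
  (0,3): δ = 57.79°  ✓
  (1,2): δ = 121.04°  ·
  (1,3): δ = 21.91°  ✓
  (2,3): δ = 80.86°  ·
antipodal pairs: 3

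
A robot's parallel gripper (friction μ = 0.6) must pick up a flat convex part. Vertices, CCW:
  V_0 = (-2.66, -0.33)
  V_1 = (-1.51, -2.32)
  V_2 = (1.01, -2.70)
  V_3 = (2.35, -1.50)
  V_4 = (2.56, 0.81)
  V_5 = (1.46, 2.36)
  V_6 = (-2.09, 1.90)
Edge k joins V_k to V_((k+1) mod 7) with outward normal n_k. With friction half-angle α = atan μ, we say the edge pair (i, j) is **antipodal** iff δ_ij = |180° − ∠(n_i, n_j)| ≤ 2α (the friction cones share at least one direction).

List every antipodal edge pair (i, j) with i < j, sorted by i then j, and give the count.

α = atan 0.6 = 30.96°;  2α = 61.93°
n_0 = (-0.8658, -0.5004)
n_1 = (-0.1491, -0.9888)
n_2 = (+0.6671, -0.7450)
n_3 = (+0.9959, -0.0905)
n_4 = (+0.8155, +0.5787)
n_5 = (-0.1285, +0.9917)
n_6 = (-0.9689, +0.2476)
  (0,1): δ = 128.60°  ·
  (0,2): δ = 78.18°  ·
  (0,3): δ = 35.22°  ✓
  (0,4): δ = 5.34°  ✓
  (0,5): δ = 67.36°  ·
  (0,6): δ = 135.64°  ·
  (1,2): δ = 129.58°  ·
  (1,3): δ = 86.62°  ·
  (1,4): δ = 46.06°  ✓
  (1,5): δ = 15.96°  ✓
  (1,6): δ = 84.24°  ·
  (2,3): δ = 137.04°  ·
  (2,4): δ = 96.48°  ·
  (2,5): δ = 34.46°  ✓
  (2,6): δ = 33.82°  ✓
  (3,4): δ = 139.44°  ·
  (3,5): δ = 77.42°  ·
  (3,6): δ = 9.14°  ✓
  (4,5): δ = 117.98°  ·
  (4,6): δ = 49.70°  ✓
  (5,6): δ = 111.72°  ·
antipodal pairs: 8

count = 8; pairs: (0,3), (0,4), (1,4), (1,5), (2,5), (2,6), (3,6), (4,6)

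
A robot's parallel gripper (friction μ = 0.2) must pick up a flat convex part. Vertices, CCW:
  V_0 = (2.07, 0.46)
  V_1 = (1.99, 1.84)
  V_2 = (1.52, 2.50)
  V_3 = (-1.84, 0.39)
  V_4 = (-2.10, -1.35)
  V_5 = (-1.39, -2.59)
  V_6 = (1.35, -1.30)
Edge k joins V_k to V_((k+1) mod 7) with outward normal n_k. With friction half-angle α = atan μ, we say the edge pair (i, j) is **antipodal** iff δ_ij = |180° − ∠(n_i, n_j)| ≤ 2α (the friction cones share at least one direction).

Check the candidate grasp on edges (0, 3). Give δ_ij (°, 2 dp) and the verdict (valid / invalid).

α = atan 0.2 = 11.31°;  2α = 22.62°
edge 0: e_0 = (-0.08, +1.38);  n_0 = (+0.9983, +0.0579)
edge 3: e_3 = (-0.26, -1.74);  n_3 = (-0.9890, +0.1478)
∠(n_0, n_3) = 168.18°
δ = |180° − 168.18°| = 11.82°
11.82° ≤ 2α = 22.62°  →  valid

δ = 11.82°, valid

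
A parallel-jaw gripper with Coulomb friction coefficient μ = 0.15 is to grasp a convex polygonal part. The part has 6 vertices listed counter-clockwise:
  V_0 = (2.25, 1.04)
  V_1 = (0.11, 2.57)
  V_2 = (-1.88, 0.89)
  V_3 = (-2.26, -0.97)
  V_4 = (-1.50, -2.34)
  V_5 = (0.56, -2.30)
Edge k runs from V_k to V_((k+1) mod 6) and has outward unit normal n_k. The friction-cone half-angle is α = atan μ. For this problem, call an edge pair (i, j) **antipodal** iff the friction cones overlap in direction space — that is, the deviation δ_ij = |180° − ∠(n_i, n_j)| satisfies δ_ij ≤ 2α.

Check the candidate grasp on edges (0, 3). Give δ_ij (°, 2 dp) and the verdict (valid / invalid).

α = atan 0.15 = 8.53°;  2α = 17.06°
edge 0: e_0 = (-2.14, +1.53);  n_0 = (+0.5816, +0.8135)
edge 3: e_3 = (+0.76, -1.37);  n_3 = (-0.8745, -0.4851)
∠(n_0, n_3) = 154.58°
δ = |180° − 154.58°| = 25.42°
25.42° > 2α = 17.06°  →  invalid

δ = 25.42°, invalid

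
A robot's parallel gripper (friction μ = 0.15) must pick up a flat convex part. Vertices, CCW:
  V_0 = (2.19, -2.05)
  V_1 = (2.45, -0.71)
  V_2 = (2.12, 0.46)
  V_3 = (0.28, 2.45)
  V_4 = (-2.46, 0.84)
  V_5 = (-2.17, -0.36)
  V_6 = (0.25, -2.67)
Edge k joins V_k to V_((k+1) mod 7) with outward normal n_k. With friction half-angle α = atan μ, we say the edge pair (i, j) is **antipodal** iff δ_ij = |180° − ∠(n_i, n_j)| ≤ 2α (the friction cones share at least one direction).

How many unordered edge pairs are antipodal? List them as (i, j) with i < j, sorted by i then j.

α = atan 0.15 = 8.53°;  2α = 17.06°
n_0 = (+0.9817, -0.1905)
n_1 = (+0.9624, +0.2715)
n_2 = (+0.7342, +0.6789)
n_3 = (-0.5066, +0.8622)
n_4 = (-0.9720, -0.2349)
n_5 = (-0.6905, -0.7234)
n_6 = (+0.3044, -0.9525)
  (0,1): δ = 153.27°  ·
  (0,2): δ = 126.26°  ·
  (0,3): δ = 48.58°  ·
  (0,4): δ = 24.57°  ·
  (0,5): δ = 57.31°  ·
  (0,6): δ = 118.70°  ·
  (1,2): δ = 152.99°  ·
  (1,3): δ = 75.31°  ·
  (1,4): δ = 2.17°  ✓
  (1,5): δ = 30.58°  ·
  (1,6): δ = 91.97°  ·
  (2,3): δ = 102.32°  ·
  (2,4): δ = 29.17°  ·
  (2,5): δ = 3.58°  ✓
  (2,6): δ = 64.97°  ·
  (3,4): δ = 106.85°  ·
  (3,5): δ = 74.11°  ·
  (3,6): δ = 12.71°  ✓
  (4,5): δ = 147.25°  ·
  (4,6): δ = 85.86°  ·
  (5,6): δ = 118.61°  ·
antipodal pairs: 3

count = 3; pairs: (1,4), (2,5), (3,6)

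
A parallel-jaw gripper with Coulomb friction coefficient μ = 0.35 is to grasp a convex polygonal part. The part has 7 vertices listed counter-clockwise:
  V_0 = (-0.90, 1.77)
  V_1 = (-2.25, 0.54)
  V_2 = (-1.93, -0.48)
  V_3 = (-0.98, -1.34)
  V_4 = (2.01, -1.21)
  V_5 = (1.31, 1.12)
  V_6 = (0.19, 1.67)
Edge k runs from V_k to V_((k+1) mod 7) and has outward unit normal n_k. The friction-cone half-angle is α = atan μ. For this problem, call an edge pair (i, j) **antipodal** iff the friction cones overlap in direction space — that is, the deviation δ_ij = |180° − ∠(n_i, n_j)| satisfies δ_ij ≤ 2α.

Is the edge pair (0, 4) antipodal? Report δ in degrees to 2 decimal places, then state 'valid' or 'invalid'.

δ = 64.38°, invalid

α = atan 0.35 = 19.29°;  2α = 38.58°
edge 0: e_0 = (-1.35, -1.23);  n_0 = (-0.6735, +0.7392)
edge 4: e_4 = (-0.70, +2.33);  n_4 = (+0.9577, +0.2877)
∠(n_0, n_4) = 115.62°
δ = |180° − 115.62°| = 64.38°
64.38° > 2α = 38.58°  →  invalid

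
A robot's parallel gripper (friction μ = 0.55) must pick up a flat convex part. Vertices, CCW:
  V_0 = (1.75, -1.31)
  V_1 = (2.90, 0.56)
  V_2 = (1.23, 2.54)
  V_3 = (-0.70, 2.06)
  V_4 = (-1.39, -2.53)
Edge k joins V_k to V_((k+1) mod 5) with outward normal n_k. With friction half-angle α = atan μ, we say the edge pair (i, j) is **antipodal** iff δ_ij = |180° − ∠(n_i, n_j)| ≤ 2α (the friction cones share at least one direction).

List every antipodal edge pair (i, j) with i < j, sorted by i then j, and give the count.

α = atan 0.55 = 28.81°;  2α = 57.62°
n_0 = (+0.8518, -0.5238)
n_1 = (+0.7644, +0.6447)
n_2 = (-0.2414, +0.9704)
n_3 = (-0.9889, +0.1487)
n_4 = (+0.3622, -0.9321)
  (0,1): δ = 108.26°  ·
  (0,2): δ = 44.44°  ✓
  (0,3): δ = 23.04°  ✓
  (0,4): δ = 142.82°  ·
  (1,2): δ = 116.18°  ·
  (1,3): δ = 48.69°  ✓
  (1,4): δ = 71.09°  ·
  (2,3): δ = 112.52°  ·
  (2,4): δ = 7.27°  ✓
  (3,4): δ = 60.22°  ·
antipodal pairs: 4

count = 4; pairs: (0,2), (0,3), (1,3), (2,4)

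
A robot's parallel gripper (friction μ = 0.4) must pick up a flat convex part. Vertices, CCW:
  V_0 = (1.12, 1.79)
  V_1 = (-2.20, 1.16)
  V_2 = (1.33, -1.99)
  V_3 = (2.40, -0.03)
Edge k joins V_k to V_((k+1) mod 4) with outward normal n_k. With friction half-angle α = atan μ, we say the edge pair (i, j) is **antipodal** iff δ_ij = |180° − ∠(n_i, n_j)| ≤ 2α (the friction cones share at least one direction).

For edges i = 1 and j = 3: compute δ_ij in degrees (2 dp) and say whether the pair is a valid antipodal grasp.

α = atan 0.4 = 21.80°;  2α = 43.60°
edge 1: e_1 = (+3.53, -3.15);  n_1 = (-0.6658, -0.7461)
edge 3: e_3 = (-1.28, +1.82);  n_3 = (+0.8180, +0.5753)
∠(n_1, n_3) = 166.86°
δ = |180° − 166.86°| = 13.14°
13.14° ≤ 2α = 43.60°  →  valid

δ = 13.14°, valid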